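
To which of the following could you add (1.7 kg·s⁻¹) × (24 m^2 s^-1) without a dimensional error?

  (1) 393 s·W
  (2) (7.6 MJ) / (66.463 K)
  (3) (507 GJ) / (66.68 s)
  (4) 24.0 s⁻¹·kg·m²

(1)

Reference: [kg·s⁻¹] · [m²·s⁻¹] = kg·m²·s⁻².
Each option:
  (1) W·s = J·s⁻¹·s = kg·m²·s⁻²  ← same
  (2) [kg·m²·s⁻²] / [K] = kg·m²·s⁻²·K⁻¹
  (3) [kg·m²·s⁻²] / [s] = kg·m²·s⁻³
  (4) kg·m²·s⁻¹
Only (1) matches kg·m²·s⁻².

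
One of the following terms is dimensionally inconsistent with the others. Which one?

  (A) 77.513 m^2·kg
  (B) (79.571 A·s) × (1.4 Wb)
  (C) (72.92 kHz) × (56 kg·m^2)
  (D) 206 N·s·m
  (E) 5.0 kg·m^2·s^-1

Work out the base dimensions of each:
  (A) kg·m²
  (B) [s·A] · [kg·m²·s⁻²·A⁻¹] = kg·m²·s⁻¹
  (C) [s⁻¹] · [kg·m²] = kg·m²·s⁻¹
  (D) N·m·s = kg·m·s⁻²·m·s = kg·m²·s⁻¹
  (E) kg·m²·s⁻¹
All reduce to kg·m²·s⁻¹ except (A), which is kg·m².

(A)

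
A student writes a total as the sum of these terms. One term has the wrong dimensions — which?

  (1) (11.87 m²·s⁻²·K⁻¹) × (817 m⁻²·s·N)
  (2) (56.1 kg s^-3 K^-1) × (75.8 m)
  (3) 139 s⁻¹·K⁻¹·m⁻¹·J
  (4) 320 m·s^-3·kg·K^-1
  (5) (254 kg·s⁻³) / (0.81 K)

(5)

In SI base units:
  (1) [m²·s⁻²·K⁻¹] · [kg·m⁻¹·s⁻¹] = kg·m·s⁻³·K⁻¹
  (2) [kg·s⁻³·K⁻¹] · [m] = kg·m·s⁻³·K⁻¹
  (3) J·s⁻¹·m⁻¹·K⁻¹ = N·m·s⁻¹·m⁻¹·K⁻¹ = kg·m·s⁻³·K⁻¹
  (4) kg·m·s⁻³·K⁻¹
  (5) [kg·s⁻³] / [K] = kg·s⁻³·K⁻¹
All reduce to kg·m·s⁻³·K⁻¹ except (5), which is kg·s⁻³·K⁻¹.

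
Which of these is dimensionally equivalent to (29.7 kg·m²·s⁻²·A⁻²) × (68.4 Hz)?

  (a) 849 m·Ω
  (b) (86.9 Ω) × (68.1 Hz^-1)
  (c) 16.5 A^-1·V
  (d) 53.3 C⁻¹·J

(c)

Reference: [kg·m²·s⁻²·A⁻²] · [s⁻¹] = kg·m²·s⁻³·A⁻².
Each option:
  (a) Ω·m = V·A⁻¹·m = kg·m³·s⁻³·A⁻²
  (b) [kg·m²·s⁻³·A⁻²] · [s] = kg·m²·s⁻²·A⁻²
  (c) V·A⁻¹ = J·C⁻¹·A⁻¹ = kg·m²·s⁻³·A⁻²  ← same
  (d) J·C⁻¹ = N·m·(s·A)⁻¹ = kg·m²·s⁻³·A⁻¹
Only (c) matches kg·m²·s⁻³·A⁻².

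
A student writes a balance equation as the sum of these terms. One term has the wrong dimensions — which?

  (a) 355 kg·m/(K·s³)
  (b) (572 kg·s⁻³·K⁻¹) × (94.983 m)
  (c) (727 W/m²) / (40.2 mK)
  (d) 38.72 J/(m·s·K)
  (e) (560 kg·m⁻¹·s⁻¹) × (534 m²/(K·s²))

(c)

Reduce each to base SI dimensions:
  (a) kg·m·s⁻³·K⁻¹
  (b) [kg·s⁻³·K⁻¹] · [m] = kg·m·s⁻³·K⁻¹
  (c) [kg·s⁻³] / [K] = kg·s⁻³·K⁻¹
  (d) J·s⁻¹·m⁻¹·K⁻¹ = N·m·s⁻¹·m⁻¹·K⁻¹ = kg·m·s⁻³·K⁻¹
  (e) [kg·m⁻¹·s⁻¹] · [m²·s⁻²·K⁻¹] = kg·m·s⁻³·K⁻¹
All reduce to kg·m·s⁻³·K⁻¹ except (c), which is kg·s⁻³·K⁻¹.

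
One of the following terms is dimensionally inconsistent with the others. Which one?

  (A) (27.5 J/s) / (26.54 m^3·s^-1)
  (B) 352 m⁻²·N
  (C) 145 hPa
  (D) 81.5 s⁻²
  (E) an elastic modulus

(D)

Reduce each to base SI dimensions:
  (A) [kg·m²·s⁻³] / [m³·s⁻¹] = kg·m⁻¹·s⁻²
  (B) N·m⁻² = kg·m·s⁻²·m⁻² = kg·m⁻¹·s⁻²
  (C) Pa = N·m⁻² = kg·m⁻¹·s⁻²
  (D) s⁻²
  (E) [elastic modulus] = kg·m⁻¹·s⁻²
All reduce to kg·m⁻¹·s⁻² except (D), which is s⁻².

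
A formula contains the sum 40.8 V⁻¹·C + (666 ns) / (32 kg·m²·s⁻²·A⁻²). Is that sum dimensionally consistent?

Expand each in SI base units:
  40.8 V⁻¹·C:  C·V⁻¹ = s·A·(J·C⁻¹)⁻¹ = kg⁻¹·m⁻²·s⁴·A²
  (666 ns) / (32 kg·m²·s⁻²·A⁻²):  [s] / [kg·m²·s⁻²·A⁻²] = kg⁻¹·m⁻²·s³·A²
kg⁻¹·m⁻²·s⁴·A² ≠ kg⁻¹·m⁻²·s³·A², so they cannot be added.

No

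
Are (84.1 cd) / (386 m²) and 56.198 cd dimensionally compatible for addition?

No

Dimensions:
  (84.1 cd) / (386 m²):  [cd] / [m²] = m⁻²·cd
  56.198 cd:  cd
m⁻²·cd ≠ cd, so they cannot be added.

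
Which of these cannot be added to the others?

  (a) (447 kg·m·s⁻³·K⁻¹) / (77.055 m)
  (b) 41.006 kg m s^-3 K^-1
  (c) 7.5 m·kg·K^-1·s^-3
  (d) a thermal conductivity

(a)

Work out the base dimensions of each:
  (a) [kg·m·s⁻³·K⁻¹] / [m] = kg·s⁻³·K⁻¹
  (b) kg·m·s⁻³·K⁻¹
  (c) kg·m·s⁻³·K⁻¹
  (d) [thermal conductivity] = kg·m·s⁻³·K⁻¹
All reduce to kg·m·s⁻³·K⁻¹ except (a), which is kg·s⁻³·K⁻¹.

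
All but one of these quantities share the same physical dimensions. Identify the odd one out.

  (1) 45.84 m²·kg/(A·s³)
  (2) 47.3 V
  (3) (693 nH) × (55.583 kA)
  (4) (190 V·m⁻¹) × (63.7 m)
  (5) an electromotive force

(3)

In SI base units:
  (1) kg·m²·s⁻³·A⁻¹
  (2) V = J·C⁻¹ = kg·m²·s⁻³·A⁻¹
  (3) [kg·m²·s⁻²·A⁻²] · [A] = kg·m²·s⁻²·A⁻¹
  (4) [kg·m·s⁻³·A⁻¹] · [m] = kg·m²·s⁻³·A⁻¹
  (5) [electromotive force] = kg·m²·s⁻³·A⁻¹
All reduce to kg·m²·s⁻³·A⁻¹ except (3), which is kg·m²·s⁻²·A⁻¹.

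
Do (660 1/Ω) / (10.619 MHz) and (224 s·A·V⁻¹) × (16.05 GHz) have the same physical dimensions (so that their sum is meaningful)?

No

Reduce each to base SI dimensions:
  (660 1/Ω) / (10.619 MHz):  [kg⁻¹·m⁻²·s³·A²] / [s⁻¹] = kg⁻¹·m⁻²·s⁴·A²
  (224 s·A·V⁻¹) × (16.05 GHz):  [kg⁻¹·m⁻²·s⁴·A²] · [s⁻¹] = kg⁻¹·m⁻²·s³·A²
kg⁻¹·m⁻²·s⁴·A² ≠ kg⁻¹·m⁻²·s³·A², so they cannot be added.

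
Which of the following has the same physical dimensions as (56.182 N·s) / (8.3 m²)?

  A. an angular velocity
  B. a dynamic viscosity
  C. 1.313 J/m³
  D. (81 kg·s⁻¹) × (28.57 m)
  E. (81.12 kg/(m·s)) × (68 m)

Reference: [kg·m·s⁻¹] / [m²] = kg·m⁻¹·s⁻¹.
Each option:
  A. [angular velocity] = s⁻¹
  B. [dynamic viscosity] = kg·m⁻¹·s⁻¹  ← same
  C. J·m⁻³ = N·m·m⁻³ = kg·m⁻¹·s⁻²
  D. [kg·s⁻¹] · [m] = kg·m·s⁻¹
  E. [kg·m⁻¹·s⁻¹] · [m] = kg·s⁻¹
Only B. matches kg·m⁻¹·s⁻¹.

B.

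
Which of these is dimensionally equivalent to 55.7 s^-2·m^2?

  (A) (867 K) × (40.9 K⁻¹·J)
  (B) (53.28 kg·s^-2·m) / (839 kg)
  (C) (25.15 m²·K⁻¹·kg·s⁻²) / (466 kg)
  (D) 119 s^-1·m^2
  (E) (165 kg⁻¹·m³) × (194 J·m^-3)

Reference: m²·s⁻².
Each option:
  (A) [K] · [kg·m²·s⁻²·K⁻¹] = kg·m²·s⁻²
  (B) [kg·m·s⁻²] / [kg] = m·s⁻²
  (C) [kg·m²·s⁻²·K⁻¹] / [kg] = m²·s⁻²·K⁻¹
  (D) m²·s⁻¹
  (E) [kg⁻¹·m³] · [kg·m⁻¹·s⁻²] = m²·s⁻²  ← same
Only (E) matches m²·s⁻².

(E)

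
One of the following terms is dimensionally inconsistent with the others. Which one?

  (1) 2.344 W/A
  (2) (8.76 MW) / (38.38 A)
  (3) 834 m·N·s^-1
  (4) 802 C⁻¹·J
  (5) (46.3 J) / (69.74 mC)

(3)

Work out the base dimensions of each:
  (1) W·A⁻¹ = J·s⁻¹·A⁻¹ = kg·m²·s⁻³·A⁻¹
  (2) [kg·m²·s⁻³] / [A] = kg·m²·s⁻³·A⁻¹
  (3) N·m·s⁻¹ = kg·m·s⁻²·m·s⁻¹ = kg·m²·s⁻³
  (4) J·C⁻¹ = N·m·(s·A)⁻¹ = kg·m²·s⁻³·A⁻¹
  (5) [kg·m²·s⁻²] / [s·A] = kg·m²·s⁻³·A⁻¹
All reduce to kg·m²·s⁻³·A⁻¹ except (3), which is kg·m²·s⁻³.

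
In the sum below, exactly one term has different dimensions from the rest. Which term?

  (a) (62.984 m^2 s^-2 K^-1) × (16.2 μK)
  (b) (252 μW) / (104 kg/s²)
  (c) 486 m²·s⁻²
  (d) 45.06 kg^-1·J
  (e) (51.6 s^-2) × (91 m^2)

(b)

Work out the base dimensions of each:
  (a) [m²·s⁻²·K⁻¹] · [K] = m²·s⁻²
  (b) [kg·m²·s⁻³] / [kg·s⁻²] = m²·s⁻¹
  (c) m²·s⁻²
  (d) J·kg⁻¹ = N·m·kg⁻¹ = m²·s⁻²
  (e) [s⁻²] · [m²] = m²·s⁻²
All reduce to m²·s⁻² except (b), which is m²·s⁻¹.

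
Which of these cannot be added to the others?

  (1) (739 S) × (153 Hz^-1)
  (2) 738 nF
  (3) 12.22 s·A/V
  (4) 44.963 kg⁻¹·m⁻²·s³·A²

(4)

Expand each in SI base units:
  (1) [kg⁻¹·m⁻²·s³·A²] · [s] = kg⁻¹·m⁻²·s⁴·A²
  (2) F = C·V⁻¹ = kg⁻¹·m⁻²·s⁴·A²
  (3) A·s·V⁻¹ = A·s·(J·C⁻¹)⁻¹ = kg⁻¹·m⁻²·s⁴·A²
  (4) kg⁻¹·m⁻²·s³·A²
All reduce to kg⁻¹·m⁻²·s⁴·A² except (4), which is kg⁻¹·m⁻²·s³·A².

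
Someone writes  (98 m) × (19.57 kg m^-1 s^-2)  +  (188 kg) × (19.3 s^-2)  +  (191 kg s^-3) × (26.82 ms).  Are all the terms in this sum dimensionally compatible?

Expand each in SI base units:
  (98 m) × (19.57 kg m^-1 s^-2):  [m] · [kg·m⁻¹·s⁻²] = kg·s⁻²
  (188 kg) × (19.3 s^-2):  [kg] · [s⁻²] = kg·s⁻²
  (191 kg s^-3) × (26.82 ms):  [kg·s⁻³] · [s] = kg·s⁻²
Every term reduces to kg·s⁻².

Yes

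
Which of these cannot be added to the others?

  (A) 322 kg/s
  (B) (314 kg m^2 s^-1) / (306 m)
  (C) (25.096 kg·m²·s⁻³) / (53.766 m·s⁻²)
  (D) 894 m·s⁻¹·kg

(A)

Work out the base dimensions of each:
  (A) kg·s⁻¹
  (B) [kg·m²·s⁻¹] / [m] = kg·m·s⁻¹
  (C) [kg·m²·s⁻³] / [m·s⁻²] = kg·m·s⁻¹
  (D) kg·m·s⁻¹
All reduce to kg·m·s⁻¹ except (A), which is kg·s⁻¹.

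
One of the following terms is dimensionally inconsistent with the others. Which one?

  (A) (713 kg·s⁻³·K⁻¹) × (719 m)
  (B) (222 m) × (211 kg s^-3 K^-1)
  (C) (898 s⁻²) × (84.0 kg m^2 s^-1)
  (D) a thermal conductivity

(C)

Work out the base dimensions of each:
  (A) [kg·s⁻³·K⁻¹] · [m] = kg·m·s⁻³·K⁻¹
  (B) [m] · [kg·s⁻³·K⁻¹] = kg·m·s⁻³·K⁻¹
  (C) [s⁻²] · [kg·m²·s⁻¹] = kg·m²·s⁻³
  (D) [thermal conductivity] = kg·m·s⁻³·K⁻¹
All reduce to kg·m·s⁻³·K⁻¹ except (C), which is kg·m²·s⁻³.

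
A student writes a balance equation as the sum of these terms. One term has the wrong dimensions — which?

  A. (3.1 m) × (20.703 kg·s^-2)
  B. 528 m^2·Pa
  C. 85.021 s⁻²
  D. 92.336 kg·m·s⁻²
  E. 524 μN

In SI base units:
  A. [m] · [kg·s⁻²] = kg·m·s⁻²
  B. Pa·m² = N·m⁻²·m² = kg·m·s⁻²
  C. s⁻²
  D. kg·m·s⁻²
  E. N = kg·m·s⁻²
All reduce to kg·m·s⁻² except C., which is s⁻².

C.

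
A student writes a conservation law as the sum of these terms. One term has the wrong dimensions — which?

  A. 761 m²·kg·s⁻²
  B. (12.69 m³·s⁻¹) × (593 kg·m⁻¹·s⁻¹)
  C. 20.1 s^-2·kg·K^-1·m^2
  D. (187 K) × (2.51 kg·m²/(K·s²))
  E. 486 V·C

C.

Dimensions:
  A. kg·m²·s⁻²
  B. [m³·s⁻¹] · [kg·m⁻¹·s⁻¹] = kg·m²·s⁻²
  C. kg·m²·s⁻²·K⁻¹
  D. [K] · [kg·m²·s⁻²·K⁻¹] = kg·m²·s⁻²
  E. C·V = s·A·J·C⁻¹ = kg·m²·s⁻²
All reduce to kg·m²·s⁻² except C., which is kg·m²·s⁻²·K⁻¹.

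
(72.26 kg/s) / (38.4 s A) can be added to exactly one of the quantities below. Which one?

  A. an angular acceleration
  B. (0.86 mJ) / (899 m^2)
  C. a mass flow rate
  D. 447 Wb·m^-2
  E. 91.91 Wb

Reference: [kg·s⁻¹] / [s·A] = kg·s⁻²·A⁻¹.
Each option:
  A. [angular acceleration] = s⁻²
  B. [kg·m²·s⁻²] / [m²] = kg·s⁻²
  C. [mass flow rate] = kg·s⁻¹
  D. Wb·m⁻² = V·s·m⁻² = kg·s⁻²·A⁻¹  ← same
  E. Wb = V·s = kg·m²·s⁻²·A⁻¹
Only D. matches kg·s⁻²·A⁻¹.

D.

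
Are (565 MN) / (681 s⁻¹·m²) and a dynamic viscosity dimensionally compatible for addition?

Reduce each to base SI dimensions:
  (565 MN) / (681 s⁻¹·m²):  [kg·m·s⁻²] / [m²·s⁻¹] = kg·m⁻¹·s⁻¹
  a dynamic viscosity:  [dynamic viscosity] = kg·m⁻¹·s⁻¹
Both are kg·m⁻¹·s⁻¹, so they have the same dimensions and can be added.

Yes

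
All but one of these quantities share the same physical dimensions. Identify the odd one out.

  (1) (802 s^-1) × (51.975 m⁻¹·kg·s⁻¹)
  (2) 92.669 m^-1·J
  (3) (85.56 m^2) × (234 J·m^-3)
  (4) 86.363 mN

In SI base units:
  (1) [s⁻¹] · [kg·m⁻¹·s⁻¹] = kg·m⁻¹·s⁻²
  (2) J·m⁻¹ = N·m·m⁻¹ = kg·m·s⁻²
  (3) [m²] · [kg·m⁻¹·s⁻²] = kg·m·s⁻²
  (4) N = kg·m·s⁻²
All reduce to kg·m·s⁻² except (1), which is kg·m⁻¹·s⁻².

(1)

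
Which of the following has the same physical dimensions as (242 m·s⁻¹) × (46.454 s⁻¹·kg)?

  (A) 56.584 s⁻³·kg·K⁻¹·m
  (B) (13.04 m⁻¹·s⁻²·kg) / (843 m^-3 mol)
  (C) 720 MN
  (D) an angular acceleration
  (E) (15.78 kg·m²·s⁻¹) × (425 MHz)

(C)

Reference: [m·s⁻¹] · [kg·s⁻¹] = kg·m·s⁻².
Each option:
  (A) kg·m·s⁻³·K⁻¹
  (B) [kg·m⁻¹·s⁻²] / [m⁻³·mol] = kg·m²·s⁻²·mol⁻¹
  (C) N = kg·m·s⁻²  ← same
  (D) [angular acceleration] = s⁻²
  (E) [kg·m²·s⁻¹] · [s⁻¹] = kg·m²·s⁻²
Only (C) matches kg·m·s⁻².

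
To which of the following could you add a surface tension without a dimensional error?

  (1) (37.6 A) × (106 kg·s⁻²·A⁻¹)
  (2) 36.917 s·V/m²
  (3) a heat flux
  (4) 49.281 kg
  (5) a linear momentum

Reference: [surface tension] = kg·s⁻².
Each option:
  (1) [A] · [kg·s⁻²·A⁻¹] = kg·s⁻²  ← same
  (2) V·s·m⁻² = J·C⁻¹·s·m⁻² = kg·s⁻²·A⁻¹
  (3) [heat flux] = kg·s⁻³
  (4) kg
  (5) [linear momentum] = kg·m·s⁻¹
Only (1) matches kg·s⁻².

(1)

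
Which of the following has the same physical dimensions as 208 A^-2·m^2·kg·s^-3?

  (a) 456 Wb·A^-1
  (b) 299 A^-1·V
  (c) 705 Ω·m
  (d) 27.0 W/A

(b)

Reference: kg·m²·s⁻³·A⁻².
Each option:
  (a) Wb·A⁻¹ = V·s·A⁻¹ = kg·m²·s⁻²·A⁻²
  (b) V·A⁻¹ = J·C⁻¹·A⁻¹ = kg·m²·s⁻³·A⁻²  ← same
  (c) Ω·m = V·A⁻¹·m = kg·m³·s⁻³·A⁻²
  (d) W·A⁻¹ = J·s⁻¹·A⁻¹ = kg·m²·s⁻³·A⁻¹
Only (b) matches kg·m²·s⁻³·A⁻².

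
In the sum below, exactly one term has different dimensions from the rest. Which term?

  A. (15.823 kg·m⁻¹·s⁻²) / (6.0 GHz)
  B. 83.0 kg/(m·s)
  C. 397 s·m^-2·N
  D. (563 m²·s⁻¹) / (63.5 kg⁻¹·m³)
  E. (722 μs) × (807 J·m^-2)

E.

Work out the base dimensions of each:
  A. [kg·m⁻¹·s⁻²] / [s⁻¹] = kg·m⁻¹·s⁻¹
  B. kg·m⁻¹·s⁻¹
  C. N·s·m⁻² = kg·m·s⁻²·s·m⁻² = kg·m⁻¹·s⁻¹
  D. [m²·s⁻¹] / [kg⁻¹·m³] = kg·m⁻¹·s⁻¹
  E. [s] · [kg·s⁻²] = kg·s⁻¹
All reduce to kg·m⁻¹·s⁻¹ except E., which is kg·s⁻¹.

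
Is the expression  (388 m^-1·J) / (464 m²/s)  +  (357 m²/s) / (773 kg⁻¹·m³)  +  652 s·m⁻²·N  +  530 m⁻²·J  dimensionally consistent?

No

Reduce each to base SI dimensions:
  (388 m^-1·J) / (464 m²/s):  [kg·m·s⁻²] / [m²·s⁻¹] = kg·m⁻¹·s⁻¹
  (357 m²/s) / (773 kg⁻¹·m³):  [m²·s⁻¹] / [kg⁻¹·m³] = kg·m⁻¹·s⁻¹
  652 s·m⁻²·N:  N·s·m⁻² = kg·m·s⁻²·s·m⁻² = kg·m⁻¹·s⁻¹
  530 m⁻²·J:  J·m⁻² = N·m·m⁻² = kg·s⁻²
The terms do not share a single dimension (kg·m⁻¹·s⁻¹ vs kg·s⁻²).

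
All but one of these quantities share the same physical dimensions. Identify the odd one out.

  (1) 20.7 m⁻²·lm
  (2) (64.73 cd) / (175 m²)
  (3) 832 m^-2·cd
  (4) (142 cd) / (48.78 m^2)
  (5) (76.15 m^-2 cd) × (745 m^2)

Work out the base dimensions of each:
  (1) lm·m⁻² = cd·m⁻² = m⁻²·cd
  (2) [cd] / [m²] = m⁻²·cd
  (3) cd·m⁻² = m⁻²·cd
  (4) [cd] / [m²] = m⁻²·cd
  (5) [m⁻²·cd] · [m²] = cd
All reduce to m⁻²·cd except (5), which is cd.

(5)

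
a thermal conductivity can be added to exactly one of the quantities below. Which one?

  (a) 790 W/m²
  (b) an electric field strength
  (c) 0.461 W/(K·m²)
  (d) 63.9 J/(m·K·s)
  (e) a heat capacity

Reference: [thermal conductivity] = kg·m·s⁻³·K⁻¹.
Each option:
  (a) W·m⁻² = J·s⁻¹·m⁻² = kg·s⁻³
  (b) [electric field strength] = kg·m·s⁻³·A⁻¹
  (c) W·m⁻²·K⁻¹ = J·s⁻¹·m⁻²·K⁻¹ = kg·s⁻³·K⁻¹
  (d) J·s⁻¹·m⁻¹·K⁻¹ = N·m·s⁻¹·m⁻¹·K⁻¹ = kg·m·s⁻³·K⁻¹  ← same
  (e) [heat capacity] = kg·m²·s⁻²·K⁻¹
Only (d) matches kg·m·s⁻³·K⁻¹.

(d)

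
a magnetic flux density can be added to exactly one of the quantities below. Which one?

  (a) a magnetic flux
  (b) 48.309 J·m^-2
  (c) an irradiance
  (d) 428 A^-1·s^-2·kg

(d)

Reference: [magnetic flux density] = kg·s⁻²·A⁻¹.
Each option:
  (a) [magnetic flux] = kg·m²·s⁻²·A⁻¹
  (b) J·m⁻² = N·m·m⁻² = kg·s⁻²
  (c) [irradiance] = kg·s⁻³
  (d) kg·s⁻²·A⁻¹  ← same
Only (d) matches kg·s⁻²·A⁻¹.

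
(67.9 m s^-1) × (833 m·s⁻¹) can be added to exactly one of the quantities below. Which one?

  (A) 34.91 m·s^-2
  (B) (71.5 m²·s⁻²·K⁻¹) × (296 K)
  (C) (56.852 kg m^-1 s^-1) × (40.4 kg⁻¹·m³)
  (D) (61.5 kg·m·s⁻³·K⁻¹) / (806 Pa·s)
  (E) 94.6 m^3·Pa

(B)

Reference: [m·s⁻¹] · [m·s⁻¹] = m²·s⁻².
Each option:
  (A) m·s⁻²
  (B) [m²·s⁻²·K⁻¹] · [K] = m²·s⁻²  ← same
  (C) [kg·m⁻¹·s⁻¹] · [kg⁻¹·m³] = m²·s⁻¹
  (D) [kg·m·s⁻³·K⁻¹] / [kg·m⁻¹·s⁻¹] = m²·s⁻²·K⁻¹
  (E) Pa·m³ = N·m⁻²·m³ = kg·m²·s⁻²
Only (B) matches m²·s⁻².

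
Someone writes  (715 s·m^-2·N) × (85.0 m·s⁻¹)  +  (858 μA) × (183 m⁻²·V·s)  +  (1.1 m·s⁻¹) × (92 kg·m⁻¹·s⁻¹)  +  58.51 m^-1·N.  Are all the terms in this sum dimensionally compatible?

Work out the base dimensions of each:
  (715 s·m^-2·N) × (85.0 m·s⁻¹):  [kg·m⁻¹·s⁻¹] · [m·s⁻¹] = kg·s⁻²
  (858 μA) × (183 m⁻²·V·s):  [A] · [kg·s⁻²·A⁻¹] = kg·s⁻²
  (1.1 m·s⁻¹) × (92 kg·m⁻¹·s⁻¹):  [m·s⁻¹] · [kg·m⁻¹·s⁻¹] = kg·s⁻²
  58.51 m^-1·N:  N·m⁻¹ = kg·m·s⁻²·m⁻¹ = kg·s⁻²
Every term reduces to kg·s⁻².

Yes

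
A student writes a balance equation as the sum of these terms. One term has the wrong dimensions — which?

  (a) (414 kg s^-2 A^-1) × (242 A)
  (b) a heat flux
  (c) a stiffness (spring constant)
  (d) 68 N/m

(b)

Expand each in SI base units:
  (a) [kg·s⁻²·A⁻¹] · [A] = kg·s⁻²
  (b) [heat flux] = kg·s⁻³
  (c) [stiffness (spring constant)] = kg·s⁻²
  (d) N·m⁻¹ = kg·m·s⁻²·m⁻¹ = kg·s⁻²
All reduce to kg·s⁻² except (b), which is kg·s⁻³.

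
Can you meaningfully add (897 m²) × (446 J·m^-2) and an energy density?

Reduce each to base SI dimensions:
  (897 m²) × (446 J·m^-2):  [m²] · [kg·s⁻²] = kg·m²·s⁻²
  an energy density:  [energy density] = kg·m⁻¹·s⁻²
kg·m²·s⁻² ≠ kg·m⁻¹·s⁻², so they cannot be added.

No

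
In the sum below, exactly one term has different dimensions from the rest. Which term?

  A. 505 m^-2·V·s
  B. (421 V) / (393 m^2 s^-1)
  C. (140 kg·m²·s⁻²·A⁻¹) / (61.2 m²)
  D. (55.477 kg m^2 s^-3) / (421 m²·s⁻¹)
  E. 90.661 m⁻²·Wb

D.

Expand each in SI base units:
  A. V·s·m⁻² = J·C⁻¹·s·m⁻² = kg·s⁻²·A⁻¹
  B. [kg·m²·s⁻³·A⁻¹] / [m²·s⁻¹] = kg·s⁻²·A⁻¹
  C. [kg·m²·s⁻²·A⁻¹] / [m²] = kg·s⁻²·A⁻¹
  D. [kg·m²·s⁻³] / [m²·s⁻¹] = kg·s⁻²
  E. Wb·m⁻² = V·s·m⁻² = kg·s⁻²·A⁻¹
All reduce to kg·s⁻²·A⁻¹ except D., which is kg·s⁻².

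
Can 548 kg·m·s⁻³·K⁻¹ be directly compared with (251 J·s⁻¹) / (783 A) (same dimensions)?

Expand each in SI base units:
  548 kg·m·s⁻³·K⁻¹:  kg·m·s⁻³·K⁻¹
  (251 J·s⁻¹) / (783 A):  [kg·m²·s⁻³] / [A] = kg·m²·s⁻³·A⁻¹
kg·m·s⁻³·K⁻¹ ≠ kg·m²·s⁻³·A⁻¹, so they cannot be added.

No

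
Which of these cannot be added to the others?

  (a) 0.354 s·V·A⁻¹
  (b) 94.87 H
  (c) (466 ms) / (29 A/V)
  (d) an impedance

Reduce each to base SI dimensions:
  (a) V·s·A⁻¹ = J·C⁻¹·s·A⁻¹ = kg·m²·s⁻²·A⁻²
  (b) H = V·s·A⁻¹ = kg·m²·s⁻²·A⁻²
  (c) [s] / [kg⁻¹·m⁻²·s³·A²] = kg·m²·s⁻²·A⁻²
  (d) [impedance] = kg·m²·s⁻³·A⁻²
All reduce to kg·m²·s⁻²·A⁻² except (d), which is kg·m²·s⁻³·A⁻².

(d)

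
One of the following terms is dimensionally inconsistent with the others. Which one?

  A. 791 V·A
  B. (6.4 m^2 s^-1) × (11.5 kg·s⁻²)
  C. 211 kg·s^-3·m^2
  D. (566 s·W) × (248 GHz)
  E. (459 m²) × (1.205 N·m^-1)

E.

Expand each in SI base units:
  A. V·A = J·C⁻¹·A = kg·m²·s⁻³
  B. [m²·s⁻¹] · [kg·s⁻²] = kg·m²·s⁻³
  C. kg·m²·s⁻³
  D. [kg·m²·s⁻²] · [s⁻¹] = kg·m²·s⁻³
  E. [m²] · [kg·s⁻²] = kg·m²·s⁻²
All reduce to kg·m²·s⁻³ except E., which is kg·m²·s⁻².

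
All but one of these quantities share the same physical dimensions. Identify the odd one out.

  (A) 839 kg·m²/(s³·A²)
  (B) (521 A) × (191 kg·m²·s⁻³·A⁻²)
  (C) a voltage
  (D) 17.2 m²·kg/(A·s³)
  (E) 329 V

(A)

Work out the base dimensions of each:
  (A) kg·m²·s⁻³·A⁻²
  (B) [A] · [kg·m²·s⁻³·A⁻²] = kg·m²·s⁻³·A⁻¹
  (C) [voltage] = kg·m²·s⁻³·A⁻¹
  (D) kg·m²·s⁻³·A⁻¹
  (E) V = J·C⁻¹ = kg·m²·s⁻³·A⁻¹
All reduce to kg·m²·s⁻³·A⁻¹ except (A), which is kg·m²·s⁻³·A⁻².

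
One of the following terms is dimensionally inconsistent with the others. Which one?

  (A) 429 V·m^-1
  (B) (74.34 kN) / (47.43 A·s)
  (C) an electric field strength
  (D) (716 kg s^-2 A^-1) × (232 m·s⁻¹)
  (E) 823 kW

(E)

Reduce each to base SI dimensions:
  (A) V·m⁻¹ = J·C⁻¹·m⁻¹ = kg·m·s⁻³·A⁻¹
  (B) [kg·m·s⁻²] / [s·A] = kg·m·s⁻³·A⁻¹
  (C) [electric field strength] = kg·m·s⁻³·A⁻¹
  (D) [kg·s⁻²·A⁻¹] · [m·s⁻¹] = kg·m·s⁻³·A⁻¹
  (E) W = J·s⁻¹ = kg·m²·s⁻³
All reduce to kg·m·s⁻³·A⁻¹ except (E), which is kg·m²·s⁻³.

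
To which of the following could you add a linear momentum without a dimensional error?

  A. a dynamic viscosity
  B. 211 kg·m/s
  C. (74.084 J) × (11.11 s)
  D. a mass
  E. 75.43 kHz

B.

Reference: [linear momentum] = kg·m·s⁻¹.
Each option:
  A. [dynamic viscosity] = kg·m⁻¹·s⁻¹
  B. kg·m·s⁻¹  ← same
  C. [kg·m²·s⁻²] · [s] = kg·m²·s⁻¹
  D. [mass] = kg
  E. Hz = s⁻¹
Only B. matches kg·m·s⁻¹.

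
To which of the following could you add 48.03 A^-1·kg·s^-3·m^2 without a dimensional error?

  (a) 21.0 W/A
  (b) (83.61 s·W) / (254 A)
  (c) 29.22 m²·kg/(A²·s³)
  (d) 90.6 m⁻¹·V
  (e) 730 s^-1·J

Reference: kg·m²·s⁻³·A⁻¹.
Each option:
  (a) W·A⁻¹ = J·s⁻¹·A⁻¹ = kg·m²·s⁻³·A⁻¹  ← same
  (b) [kg·m²·s⁻²] / [A] = kg·m²·s⁻²·A⁻¹
  (c) kg·m²·s⁻³·A⁻²
  (d) V·m⁻¹ = J·C⁻¹·m⁻¹ = kg·m·s⁻³·A⁻¹
  (e) J·s⁻¹ = N·m·s⁻¹ = kg·m²·s⁻³
Only (a) matches kg·m²·s⁻³·A⁻¹.

(a)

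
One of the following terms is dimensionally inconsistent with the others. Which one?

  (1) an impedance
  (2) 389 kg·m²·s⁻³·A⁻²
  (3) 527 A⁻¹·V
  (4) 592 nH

(4)

Work out the base dimensions of each:
  (1) [impedance] = kg·m²·s⁻³·A⁻²
  (2) kg·m²·s⁻³·A⁻²
  (3) V·A⁻¹ = J·C⁻¹·A⁻¹ = kg·m²·s⁻³·A⁻²
  (4) H = V·s·A⁻¹ = kg·m²·s⁻²·A⁻²
All reduce to kg·m²·s⁻³·A⁻² except (4), which is kg·m²·s⁻²·A⁻².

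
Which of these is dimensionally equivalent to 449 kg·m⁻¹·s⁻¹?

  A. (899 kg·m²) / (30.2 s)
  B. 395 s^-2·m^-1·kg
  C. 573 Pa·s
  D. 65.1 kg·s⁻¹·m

Reference: kg·m⁻¹·s⁻¹.
Each option:
  A. [kg·m²] / [s] = kg·m²·s⁻¹
  B. kg·m⁻¹·s⁻²
  C. Pa·s = N·m⁻²·s = kg·m⁻¹·s⁻¹  ← same
  D. kg·m·s⁻¹
Only C. matches kg·m⁻¹·s⁻¹.

C.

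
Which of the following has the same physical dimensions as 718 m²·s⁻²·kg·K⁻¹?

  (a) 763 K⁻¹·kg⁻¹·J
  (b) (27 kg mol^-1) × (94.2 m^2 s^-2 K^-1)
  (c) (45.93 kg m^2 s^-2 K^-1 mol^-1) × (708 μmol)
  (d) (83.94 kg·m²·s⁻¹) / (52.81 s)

Reference: kg·m²·s⁻²·K⁻¹.
Each option:
  (a) J·kg⁻¹·K⁻¹ = N·m·kg⁻¹·K⁻¹ = m²·s⁻²·K⁻¹
  (b) [kg·mol⁻¹] · [m²·s⁻²·K⁻¹] = kg·m²·s⁻²·K⁻¹·mol⁻¹
  (c) [kg·m²·s⁻²·K⁻¹·mol⁻¹] · [mol] = kg·m²·s⁻²·K⁻¹  ← same
  (d) [kg·m²·s⁻¹] / [s] = kg·m²·s⁻²
Only (c) matches kg·m²·s⁻²·K⁻¹.

(c)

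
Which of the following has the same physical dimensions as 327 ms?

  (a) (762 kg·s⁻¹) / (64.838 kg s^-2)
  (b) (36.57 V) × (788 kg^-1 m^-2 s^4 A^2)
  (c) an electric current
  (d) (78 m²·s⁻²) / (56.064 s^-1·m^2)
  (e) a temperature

(a)

Reference: s.
Each option:
  (a) [kg·s⁻¹] / [kg·s⁻²] = s  ← same
  (b) [kg·m²·s⁻³·A⁻¹] · [kg⁻¹·m⁻²·s⁴·A²] = s·A
  (c) [electric current] = A
  (d) [m²·s⁻²] / [m²·s⁻¹] = s⁻¹
  (e) [temperature] = K
Only (a) matches s.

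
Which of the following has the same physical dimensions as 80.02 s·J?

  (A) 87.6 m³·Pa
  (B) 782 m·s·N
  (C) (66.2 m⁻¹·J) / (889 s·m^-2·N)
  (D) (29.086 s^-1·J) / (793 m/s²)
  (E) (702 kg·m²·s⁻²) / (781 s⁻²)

(B)

Reference: J·s = N·m·s = kg·m²·s⁻¹.
Each option:
  (A) Pa·m³ = N·m⁻²·m³ = kg·m²·s⁻²
  (B) N·m·s = kg·m·s⁻²·m·s = kg·m²·s⁻¹  ← same
  (C) [kg·m·s⁻²] / [kg·m⁻¹·s⁻¹] = m²·s⁻¹
  (D) [kg·m²·s⁻³] / [m·s⁻²] = kg·m·s⁻¹
  (E) [kg·m²·s⁻²] / [s⁻²] = kg·m²
Only (B) matches kg·m²·s⁻¹.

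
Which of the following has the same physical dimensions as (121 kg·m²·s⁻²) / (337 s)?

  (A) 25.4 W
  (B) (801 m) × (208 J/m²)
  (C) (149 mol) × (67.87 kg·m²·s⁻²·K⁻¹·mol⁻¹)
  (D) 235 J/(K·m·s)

(A)

Reference: [kg·m²·s⁻²] / [s] = kg·m²·s⁻³.
Each option:
  (A) W = J·s⁻¹ = kg·m²·s⁻³  ← same
  (B) [m] · [kg·s⁻²] = kg·m·s⁻²
  (C) [mol] · [kg·m²·s⁻²·K⁻¹·mol⁻¹] = kg·m²·s⁻²·K⁻¹
  (D) J·s⁻¹·m⁻¹·K⁻¹ = N·m·s⁻¹·m⁻¹·K⁻¹ = kg·m·s⁻³·K⁻¹
Only (A) matches kg·m²·s⁻³.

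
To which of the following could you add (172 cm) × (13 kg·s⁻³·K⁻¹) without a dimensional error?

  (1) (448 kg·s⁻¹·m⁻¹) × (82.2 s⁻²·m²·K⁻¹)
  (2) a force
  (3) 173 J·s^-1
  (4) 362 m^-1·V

Reference: [m] · [kg·s⁻³·K⁻¹] = kg·m·s⁻³·K⁻¹.
Each option:
  (1) [kg·m⁻¹·s⁻¹] · [m²·s⁻²·K⁻¹] = kg·m·s⁻³·K⁻¹  ← same
  (2) [force] = kg·m·s⁻²
  (3) J·s⁻¹ = N·m·s⁻¹ = kg·m²·s⁻³
  (4) V·m⁻¹ = J·C⁻¹·m⁻¹ = kg·m·s⁻³·A⁻¹
Only (1) matches kg·m·s⁻³·K⁻¹.

(1)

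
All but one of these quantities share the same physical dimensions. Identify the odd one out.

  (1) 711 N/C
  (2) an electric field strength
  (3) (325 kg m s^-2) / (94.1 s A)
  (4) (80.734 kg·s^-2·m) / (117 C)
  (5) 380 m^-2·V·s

(5)

Dimensions:
  (1) N·C⁻¹ = kg·m·s⁻²·(s·A)⁻¹ = kg·m·s⁻³·A⁻¹
  (2) [electric field strength] = kg·m·s⁻³·A⁻¹
  (3) [kg·m·s⁻²] / [s·A] = kg·m·s⁻³·A⁻¹
  (4) [kg·m·s⁻²] / [s·A] = kg·m·s⁻³·A⁻¹
  (5) V·s·m⁻² = J·C⁻¹·s·m⁻² = kg·s⁻²·A⁻¹
All reduce to kg·m·s⁻³·A⁻¹ except (5), which is kg·s⁻²·A⁻¹.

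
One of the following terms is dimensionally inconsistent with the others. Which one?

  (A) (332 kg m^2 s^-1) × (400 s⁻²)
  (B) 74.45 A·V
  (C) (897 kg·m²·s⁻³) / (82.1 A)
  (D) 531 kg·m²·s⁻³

(C)

Reduce each to base SI dimensions:
  (A) [kg·m²·s⁻¹] · [s⁻²] = kg·m²·s⁻³
  (B) V·A = J·C⁻¹·A = kg·m²·s⁻³
  (C) [kg·m²·s⁻³] / [A] = kg·m²·s⁻³·A⁻¹
  (D) kg·m²·s⁻³
All reduce to kg·m²·s⁻³ except (C), which is kg·m²·s⁻³·A⁻¹.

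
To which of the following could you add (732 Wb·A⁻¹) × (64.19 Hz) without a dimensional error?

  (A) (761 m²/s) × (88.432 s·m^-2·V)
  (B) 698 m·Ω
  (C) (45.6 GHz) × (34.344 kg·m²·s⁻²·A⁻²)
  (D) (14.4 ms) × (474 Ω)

Reference: [kg·m²·s⁻²·A⁻²] · [s⁻¹] = kg·m²·s⁻³·A⁻².
Each option:
  (A) [m²·s⁻¹] · [kg·s⁻²·A⁻¹] = kg·m²·s⁻³·A⁻¹
  (B) Ω·m = V·A⁻¹·m = kg·m³·s⁻³·A⁻²
  (C) [s⁻¹] · [kg·m²·s⁻²·A⁻²] = kg·m²·s⁻³·A⁻²  ← same
  (D) [s] · [kg·m²·s⁻³·A⁻²] = kg·m²·s⁻²·A⁻²
Only (C) matches kg·m²·s⁻³·A⁻².

(C)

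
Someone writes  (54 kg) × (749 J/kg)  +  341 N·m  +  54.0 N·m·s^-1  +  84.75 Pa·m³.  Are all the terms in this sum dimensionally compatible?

No

Work out the base dimensions of each:
  (54 kg) × (749 J/kg):  [kg] · [m²·s⁻²] = kg·m²·s⁻²
  341 N·m:  N·m = kg·m·s⁻²·m = kg·m²·s⁻²
  54.0 N·m·s^-1:  N·m·s⁻¹ = kg·m·s⁻²·m·s⁻¹ = kg·m²·s⁻³
  84.75 Pa·m³:  Pa·m³ = N·m⁻²·m³ = kg·m²·s⁻²
The terms do not share a single dimension (kg·m²·s⁻² vs kg·m²·s⁻³).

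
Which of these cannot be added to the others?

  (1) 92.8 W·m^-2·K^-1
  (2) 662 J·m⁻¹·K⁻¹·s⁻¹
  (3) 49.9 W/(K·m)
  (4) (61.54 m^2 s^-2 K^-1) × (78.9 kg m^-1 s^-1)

Dimensions:
  (1) W·m⁻²·K⁻¹ = J·s⁻¹·m⁻²·K⁻¹ = kg·s⁻³·K⁻¹
  (2) J·s⁻¹·m⁻¹·K⁻¹ = N·m·s⁻¹·m⁻¹·K⁻¹ = kg·m·s⁻³·K⁻¹
  (3) W·m⁻¹·K⁻¹ = J·s⁻¹·m⁻¹·K⁻¹ = kg·m·s⁻³·K⁻¹
  (4) [m²·s⁻²·K⁻¹] · [kg·m⁻¹·s⁻¹] = kg·m·s⁻³·K⁻¹
All reduce to kg·m·s⁻³·K⁻¹ except (1), which is kg·s⁻³·K⁻¹.

(1)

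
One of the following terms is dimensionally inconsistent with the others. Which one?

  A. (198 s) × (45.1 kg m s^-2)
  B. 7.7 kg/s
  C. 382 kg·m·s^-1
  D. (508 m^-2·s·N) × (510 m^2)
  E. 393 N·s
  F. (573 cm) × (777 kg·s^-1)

B.

Expand each in SI base units:
  A. [s] · [kg·m·s⁻²] = kg·m·s⁻¹
  B. kg·s⁻¹
  C. kg·m·s⁻¹
  D. [kg·m⁻¹·s⁻¹] · [m²] = kg·m·s⁻¹
  E. N·s = kg·m·s⁻²·s = kg·m·s⁻¹
  F. [m] · [kg·s⁻¹] = kg·m·s⁻¹
All reduce to kg·m·s⁻¹ except B., which is kg·s⁻¹.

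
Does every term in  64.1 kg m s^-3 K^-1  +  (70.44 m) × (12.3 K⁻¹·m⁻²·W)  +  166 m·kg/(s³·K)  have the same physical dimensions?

Yes

Expand each in SI base units:
  64.1 kg m s^-3 K^-1:  kg·m·s⁻³·K⁻¹
  (70.44 m) × (12.3 K⁻¹·m⁻²·W):  [m] · [kg·s⁻³·K⁻¹] = kg·m·s⁻³·K⁻¹
  166 m·kg/(s³·K):  kg·m·s⁻³·K⁻¹
Every term reduces to kg·m·s⁻³·K⁻¹.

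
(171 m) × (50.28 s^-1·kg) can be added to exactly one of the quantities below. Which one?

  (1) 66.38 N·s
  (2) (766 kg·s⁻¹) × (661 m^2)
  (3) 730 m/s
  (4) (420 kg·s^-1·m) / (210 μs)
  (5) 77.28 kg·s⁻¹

Reference: [m] · [kg·s⁻¹] = kg·m·s⁻¹.
Each option:
  (1) N·s = kg·m·s⁻²·s = kg·m·s⁻¹  ← same
  (2) [kg·s⁻¹] · [m²] = kg·m²·s⁻¹
  (3) m·s⁻¹
  (4) [kg·m·s⁻¹] / [s] = kg·m·s⁻²
  (5) kg·s⁻¹
Only (1) matches kg·m·s⁻¹.

(1)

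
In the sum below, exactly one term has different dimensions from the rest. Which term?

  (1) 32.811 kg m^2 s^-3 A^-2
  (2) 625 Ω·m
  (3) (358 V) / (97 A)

Work out the base dimensions of each:
  (1) kg·m²·s⁻³·A⁻²
  (2) Ω·m = V·A⁻¹·m = kg·m³·s⁻³·A⁻²
  (3) [kg·m²·s⁻³·A⁻¹] / [A] = kg·m²·s⁻³·A⁻²
All reduce to kg·m²·s⁻³·A⁻² except (2), which is kg·m³·s⁻³·A⁻².

(2)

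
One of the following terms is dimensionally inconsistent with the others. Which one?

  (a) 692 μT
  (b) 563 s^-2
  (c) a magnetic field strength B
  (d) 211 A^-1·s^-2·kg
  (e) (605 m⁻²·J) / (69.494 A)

(b)

Reduce each to base SI dimensions:
  (a) T = Wb·m⁻² = kg·s⁻²·A⁻¹
  (b) s⁻²
  (c) [magnetic field strength B] = kg·s⁻²·A⁻¹
  (d) kg·s⁻²·A⁻¹
  (e) [kg·s⁻²] / [A] = kg·s⁻²·A⁻¹
All reduce to kg·s⁻²·A⁻¹ except (b), which is s⁻².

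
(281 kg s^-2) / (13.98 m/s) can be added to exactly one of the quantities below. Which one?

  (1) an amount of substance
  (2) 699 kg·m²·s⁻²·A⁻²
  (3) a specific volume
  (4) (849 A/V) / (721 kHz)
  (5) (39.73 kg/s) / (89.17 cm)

Reference: [kg·s⁻²] / [m·s⁻¹] = kg·m⁻¹·s⁻¹.
Each option:
  (1) [amount of substance] = mol
  (2) kg·m²·s⁻²·A⁻²
  (3) [specific volume] = kg⁻¹·m³
  (4) [kg⁻¹·m⁻²·s³·A²] / [s⁻¹] = kg⁻¹·m⁻²·s⁴·A²
  (5) [kg·s⁻¹] / [m] = kg·m⁻¹·s⁻¹  ← same
Only (5) matches kg·m⁻¹·s⁻¹.

(5)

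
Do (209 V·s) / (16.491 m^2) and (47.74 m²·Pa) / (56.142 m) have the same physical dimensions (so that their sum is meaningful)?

Work out the base dimensions of each:
  (209 V·s) / (16.491 m^2):  [kg·m²·s⁻²·A⁻¹] / [m²] = kg·s⁻²·A⁻¹
  (47.74 m²·Pa) / (56.142 m):  [kg·m·s⁻²] / [m] = kg·s⁻²
kg·s⁻²·A⁻¹ ≠ kg·s⁻², so they cannot be added.

No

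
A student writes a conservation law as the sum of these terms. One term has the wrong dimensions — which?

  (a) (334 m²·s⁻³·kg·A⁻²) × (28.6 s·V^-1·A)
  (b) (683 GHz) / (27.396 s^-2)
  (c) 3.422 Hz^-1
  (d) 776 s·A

In SI base units:
  (a) [kg·m²·s⁻³·A⁻²] · [kg⁻¹·m⁻²·s⁴·A²] = s
  (b) [s⁻¹] / [s⁻²] = s
  (c) Hz⁻¹ = (s⁻¹)⁻¹ = s
  (d) A·s = s·A
All reduce to s except (d), which is s·A.

(d)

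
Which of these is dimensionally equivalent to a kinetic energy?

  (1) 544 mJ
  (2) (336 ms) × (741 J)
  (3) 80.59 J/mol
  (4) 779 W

(1)

Reference: [kinetic energy] = kg·m²·s⁻².
Each option:
  (1) J = N·m = kg·m²·s⁻²  ← same
  (2) [s] · [kg·m²·s⁻²] = kg·m²·s⁻¹
  (3) J·mol⁻¹ = N·m·mol⁻¹ = kg·m²·s⁻²·mol⁻¹
  (4) W = J·s⁻¹ = kg·m²·s⁻³
Only (1) matches kg·m²·s⁻².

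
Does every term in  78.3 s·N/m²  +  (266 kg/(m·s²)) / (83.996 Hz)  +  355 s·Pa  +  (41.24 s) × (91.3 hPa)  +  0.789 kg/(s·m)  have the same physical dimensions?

Work out the base dimensions of each:
  78.3 s·N/m²:  N·s·m⁻² = kg·m·s⁻²·s·m⁻² = kg·m⁻¹·s⁻¹
  (266 kg/(m·s²)) / (83.996 Hz):  [kg·m⁻¹·s⁻²] / [s⁻¹] = kg·m⁻¹·s⁻¹
  355 s·Pa:  Pa·s = N·m⁻²·s = kg·m⁻¹·s⁻¹
  (41.24 s) × (91.3 hPa):  [s] · [kg·m⁻¹·s⁻²] = kg·m⁻¹·s⁻¹
  0.789 kg/(s·m):  kg·m⁻¹·s⁻¹
Every term reduces to kg·m⁻¹·s⁻¹.

Yes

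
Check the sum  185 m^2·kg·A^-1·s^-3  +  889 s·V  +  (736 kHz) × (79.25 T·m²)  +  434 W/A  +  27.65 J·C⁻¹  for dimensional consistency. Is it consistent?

No

Expand each in SI base units:
  185 m^2·kg·A^-1·s^-3:  kg·m²·s⁻³·A⁻¹
  889 s·V:  V·s = J·C⁻¹·s = kg·m²·s⁻²·A⁻¹
  (736 kHz) × (79.25 T·m²):  [s⁻¹] · [kg·m²·s⁻²·A⁻¹] = kg·m²·s⁻³·A⁻¹
  434 W/A:  W·A⁻¹ = J·s⁻¹·A⁻¹ = kg·m²·s⁻³·A⁻¹
  27.65 J·C⁻¹:  J·C⁻¹ = N·m·(s·A)⁻¹ = kg·m²·s⁻³·A⁻¹
The terms do not share a single dimension (kg·m²·s⁻²·A⁻¹ vs kg·m²·s⁻³·A⁻¹).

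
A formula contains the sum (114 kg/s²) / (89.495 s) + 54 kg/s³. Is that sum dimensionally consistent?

Reduce each to base SI dimensions:
  (114 kg/s²) / (89.495 s):  [kg·s⁻²] / [s] = kg·s⁻³
  54 kg/s³:  kg·s⁻³
Both are kg·s⁻³, so they have the same dimensions and can be added.

Yes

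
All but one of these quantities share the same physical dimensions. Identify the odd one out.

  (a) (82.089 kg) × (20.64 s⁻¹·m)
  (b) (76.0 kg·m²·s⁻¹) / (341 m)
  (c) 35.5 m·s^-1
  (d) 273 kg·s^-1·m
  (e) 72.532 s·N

(c)

Dimensions:
  (a) [kg] · [m·s⁻¹] = kg·m·s⁻¹
  (b) [kg·m²·s⁻¹] / [m] = kg·m·s⁻¹
  (c) m·s⁻¹
  (d) kg·m·s⁻¹
  (e) N·s = kg·m·s⁻²·s = kg·m·s⁻¹
All reduce to kg·m·s⁻¹ except (c), which is m·s⁻¹.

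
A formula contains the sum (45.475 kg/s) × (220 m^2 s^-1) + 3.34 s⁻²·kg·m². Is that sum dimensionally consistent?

Work out the base dimensions of each:
  (45.475 kg/s) × (220 m^2 s^-1):  [kg·s⁻¹] · [m²·s⁻¹] = kg·m²·s⁻²
  3.34 s⁻²·kg·m²:  kg·m²·s⁻²
Both are kg·m²·s⁻², so they have the same dimensions and can be added.

Yes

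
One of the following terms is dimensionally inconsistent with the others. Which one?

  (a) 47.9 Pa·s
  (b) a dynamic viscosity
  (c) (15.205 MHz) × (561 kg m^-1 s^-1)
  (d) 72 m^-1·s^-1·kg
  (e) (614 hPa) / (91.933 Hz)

(c)

Expand each in SI base units:
  (a) Pa·s = N·m⁻²·s = kg·m⁻¹·s⁻¹
  (b) [dynamic viscosity] = kg·m⁻¹·s⁻¹
  (c) [s⁻¹] · [kg·m⁻¹·s⁻¹] = kg·m⁻¹·s⁻²
  (d) kg·m⁻¹·s⁻¹
  (e) [kg·m⁻¹·s⁻²] / [s⁻¹] = kg·m⁻¹·s⁻¹
All reduce to kg·m⁻¹·s⁻¹ except (c), which is kg·m⁻¹·s⁻².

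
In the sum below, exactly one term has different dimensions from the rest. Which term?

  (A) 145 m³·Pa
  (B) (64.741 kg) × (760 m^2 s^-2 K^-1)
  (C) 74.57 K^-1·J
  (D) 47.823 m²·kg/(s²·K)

Work out the base dimensions of each:
  (A) Pa·m³ = N·m⁻²·m³ = kg·m²·s⁻²
  (B) [kg] · [m²·s⁻²·K⁻¹] = kg·m²·s⁻²·K⁻¹
  (C) J·K⁻¹ = N·m·K⁻¹ = kg·m²·s⁻²·K⁻¹
  (D) kg·m²·s⁻²·K⁻¹
All reduce to kg·m²·s⁻²·K⁻¹ except (A), which is kg·m²·s⁻².

(A)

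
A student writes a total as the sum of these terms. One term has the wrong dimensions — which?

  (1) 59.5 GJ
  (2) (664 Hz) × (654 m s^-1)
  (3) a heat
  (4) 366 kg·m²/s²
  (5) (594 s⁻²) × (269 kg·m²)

In SI base units:
  (1) J = N·m = kg·m²·s⁻²
  (2) [s⁻¹] · [m·s⁻¹] = m·s⁻²
  (3) [heat] = kg·m²·s⁻²
  (4) kg·m²·s⁻²
  (5) [s⁻²] · [kg·m²] = kg·m²·s⁻²
All reduce to kg·m²·s⁻² except (2), which is m·s⁻².

(2)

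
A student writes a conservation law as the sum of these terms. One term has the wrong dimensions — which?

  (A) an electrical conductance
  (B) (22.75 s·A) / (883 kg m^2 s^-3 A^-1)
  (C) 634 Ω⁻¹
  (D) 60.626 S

In SI base units:
  (A) [electrical conductance] = kg⁻¹·m⁻²·s³·A²
  (B) [s·A] / [kg·m²·s⁻³·A⁻¹] = kg⁻¹·m⁻²·s⁴·A²
  (C) Ω⁻¹ = (V·A⁻¹)⁻¹ = kg⁻¹·m⁻²·s³·A²
  (D) S = Ω⁻¹ = kg⁻¹·m⁻²·s³·A²
All reduce to kg⁻¹·m⁻²·s³·A² except (B), which is kg⁻¹·m⁻²·s⁴·A².

(B)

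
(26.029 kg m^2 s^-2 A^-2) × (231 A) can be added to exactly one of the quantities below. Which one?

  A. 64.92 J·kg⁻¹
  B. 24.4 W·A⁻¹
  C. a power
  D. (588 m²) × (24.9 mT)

Reference: [kg·m²·s⁻²·A⁻²] · [A] = kg·m²·s⁻²·A⁻¹.
Each option:
  A. J·kg⁻¹ = N·m·kg⁻¹ = m²·s⁻²
  B. W·A⁻¹ = J·s⁻¹·A⁻¹ = kg·m²·s⁻³·A⁻¹
  C. [power] = kg·m²·s⁻³
  D. [m²] · [kg·s⁻²·A⁻¹] = kg·m²·s⁻²·A⁻¹  ← same
Only D. matches kg·m²·s⁻²·A⁻¹.

D.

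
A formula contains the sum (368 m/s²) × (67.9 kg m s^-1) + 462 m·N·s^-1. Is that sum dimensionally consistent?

In SI base units:
  (368 m/s²) × (67.9 kg m s^-1):  [m·s⁻²] · [kg·m·s⁻¹] = kg·m²·s⁻³
  462 m·N·s^-1:  N·m·s⁻¹ = kg·m·s⁻²·m·s⁻¹ = kg·m²·s⁻³
Both are kg·m²·s⁻³, so they have the same dimensions and can be added.

Yes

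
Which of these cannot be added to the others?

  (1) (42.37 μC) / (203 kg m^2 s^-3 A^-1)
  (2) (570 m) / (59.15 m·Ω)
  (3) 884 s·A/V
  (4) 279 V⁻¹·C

Work out the base dimensions of each:
  (1) [s·A] / [kg·m²·s⁻³·A⁻¹] = kg⁻¹·m⁻²·s⁴·A²
  (2) [m] / [kg·m³·s⁻³·A⁻²] = kg⁻¹·m⁻²·s³·A²
  (3) A·s·V⁻¹ = A·s·(J·C⁻¹)⁻¹ = kg⁻¹·m⁻²·s⁴·A²
  (4) C·V⁻¹ = s·A·(J·C⁻¹)⁻¹ = kg⁻¹·m⁻²·s⁴·A²
All reduce to kg⁻¹·m⁻²·s⁴·A² except (2), which is kg⁻¹·m⁻²·s³·A².

(2)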